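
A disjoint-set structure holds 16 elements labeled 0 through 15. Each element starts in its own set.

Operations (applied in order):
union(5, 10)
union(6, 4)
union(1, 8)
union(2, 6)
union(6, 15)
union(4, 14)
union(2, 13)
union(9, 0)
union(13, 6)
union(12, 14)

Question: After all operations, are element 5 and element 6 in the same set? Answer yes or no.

Step 1: union(5, 10) -> merged; set of 5 now {5, 10}
Step 2: union(6, 4) -> merged; set of 6 now {4, 6}
Step 3: union(1, 8) -> merged; set of 1 now {1, 8}
Step 4: union(2, 6) -> merged; set of 2 now {2, 4, 6}
Step 5: union(6, 15) -> merged; set of 6 now {2, 4, 6, 15}
Step 6: union(4, 14) -> merged; set of 4 now {2, 4, 6, 14, 15}
Step 7: union(2, 13) -> merged; set of 2 now {2, 4, 6, 13, 14, 15}
Step 8: union(9, 0) -> merged; set of 9 now {0, 9}
Step 9: union(13, 6) -> already same set; set of 13 now {2, 4, 6, 13, 14, 15}
Step 10: union(12, 14) -> merged; set of 12 now {2, 4, 6, 12, 13, 14, 15}
Set of 5: {5, 10}; 6 is not a member.

Answer: no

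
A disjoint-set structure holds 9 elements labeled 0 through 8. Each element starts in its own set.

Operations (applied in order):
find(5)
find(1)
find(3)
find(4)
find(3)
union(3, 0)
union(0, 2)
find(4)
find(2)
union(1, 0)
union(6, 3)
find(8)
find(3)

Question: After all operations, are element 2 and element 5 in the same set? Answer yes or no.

Answer: no

Derivation:
Step 1: find(5) -> no change; set of 5 is {5}
Step 2: find(1) -> no change; set of 1 is {1}
Step 3: find(3) -> no change; set of 3 is {3}
Step 4: find(4) -> no change; set of 4 is {4}
Step 5: find(3) -> no change; set of 3 is {3}
Step 6: union(3, 0) -> merged; set of 3 now {0, 3}
Step 7: union(0, 2) -> merged; set of 0 now {0, 2, 3}
Step 8: find(4) -> no change; set of 4 is {4}
Step 9: find(2) -> no change; set of 2 is {0, 2, 3}
Step 10: union(1, 0) -> merged; set of 1 now {0, 1, 2, 3}
Step 11: union(6, 3) -> merged; set of 6 now {0, 1, 2, 3, 6}
Step 12: find(8) -> no change; set of 8 is {8}
Step 13: find(3) -> no change; set of 3 is {0, 1, 2, 3, 6}
Set of 2: {0, 1, 2, 3, 6}; 5 is not a member.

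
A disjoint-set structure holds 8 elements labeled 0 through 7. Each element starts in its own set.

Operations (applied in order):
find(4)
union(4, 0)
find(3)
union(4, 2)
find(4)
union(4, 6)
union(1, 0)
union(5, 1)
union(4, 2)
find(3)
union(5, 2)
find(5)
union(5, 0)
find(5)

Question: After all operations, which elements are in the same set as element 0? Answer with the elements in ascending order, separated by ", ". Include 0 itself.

Step 1: find(4) -> no change; set of 4 is {4}
Step 2: union(4, 0) -> merged; set of 4 now {0, 4}
Step 3: find(3) -> no change; set of 3 is {3}
Step 4: union(4, 2) -> merged; set of 4 now {0, 2, 4}
Step 5: find(4) -> no change; set of 4 is {0, 2, 4}
Step 6: union(4, 6) -> merged; set of 4 now {0, 2, 4, 6}
Step 7: union(1, 0) -> merged; set of 1 now {0, 1, 2, 4, 6}
Step 8: union(5, 1) -> merged; set of 5 now {0, 1, 2, 4, 5, 6}
Step 9: union(4, 2) -> already same set; set of 4 now {0, 1, 2, 4, 5, 6}
Step 10: find(3) -> no change; set of 3 is {3}
Step 11: union(5, 2) -> already same set; set of 5 now {0, 1, 2, 4, 5, 6}
Step 12: find(5) -> no change; set of 5 is {0, 1, 2, 4, 5, 6}
Step 13: union(5, 0) -> already same set; set of 5 now {0, 1, 2, 4, 5, 6}
Step 14: find(5) -> no change; set of 5 is {0, 1, 2, 4, 5, 6}
Component of 0: {0, 1, 2, 4, 5, 6}

Answer: 0, 1, 2, 4, 5, 6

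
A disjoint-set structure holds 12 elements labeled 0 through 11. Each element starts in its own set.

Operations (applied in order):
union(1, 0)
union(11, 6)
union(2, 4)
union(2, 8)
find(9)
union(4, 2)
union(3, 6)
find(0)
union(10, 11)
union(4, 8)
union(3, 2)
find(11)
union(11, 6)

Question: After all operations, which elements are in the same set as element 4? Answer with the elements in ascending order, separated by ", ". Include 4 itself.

Step 1: union(1, 0) -> merged; set of 1 now {0, 1}
Step 2: union(11, 6) -> merged; set of 11 now {6, 11}
Step 3: union(2, 4) -> merged; set of 2 now {2, 4}
Step 4: union(2, 8) -> merged; set of 2 now {2, 4, 8}
Step 5: find(9) -> no change; set of 9 is {9}
Step 6: union(4, 2) -> already same set; set of 4 now {2, 4, 8}
Step 7: union(3, 6) -> merged; set of 3 now {3, 6, 11}
Step 8: find(0) -> no change; set of 0 is {0, 1}
Step 9: union(10, 11) -> merged; set of 10 now {3, 6, 10, 11}
Step 10: union(4, 8) -> already same set; set of 4 now {2, 4, 8}
Step 11: union(3, 2) -> merged; set of 3 now {2, 3, 4, 6, 8, 10, 11}
Step 12: find(11) -> no change; set of 11 is {2, 3, 4, 6, 8, 10, 11}
Step 13: union(11, 6) -> already same set; set of 11 now {2, 3, 4, 6, 8, 10, 11}
Component of 4: {2, 3, 4, 6, 8, 10, 11}

Answer: 2, 3, 4, 6, 8, 10, 11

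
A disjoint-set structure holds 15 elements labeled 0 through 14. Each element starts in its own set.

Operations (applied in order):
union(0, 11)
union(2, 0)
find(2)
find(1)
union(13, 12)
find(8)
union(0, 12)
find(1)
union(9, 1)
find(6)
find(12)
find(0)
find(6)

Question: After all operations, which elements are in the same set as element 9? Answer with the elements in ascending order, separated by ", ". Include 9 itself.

Answer: 1, 9

Derivation:
Step 1: union(0, 11) -> merged; set of 0 now {0, 11}
Step 2: union(2, 0) -> merged; set of 2 now {0, 2, 11}
Step 3: find(2) -> no change; set of 2 is {0, 2, 11}
Step 4: find(1) -> no change; set of 1 is {1}
Step 5: union(13, 12) -> merged; set of 13 now {12, 13}
Step 6: find(8) -> no change; set of 8 is {8}
Step 7: union(0, 12) -> merged; set of 0 now {0, 2, 11, 12, 13}
Step 8: find(1) -> no change; set of 1 is {1}
Step 9: union(9, 1) -> merged; set of 9 now {1, 9}
Step 10: find(6) -> no change; set of 6 is {6}
Step 11: find(12) -> no change; set of 12 is {0, 2, 11, 12, 13}
Step 12: find(0) -> no change; set of 0 is {0, 2, 11, 12, 13}
Step 13: find(6) -> no change; set of 6 is {6}
Component of 9: {1, 9}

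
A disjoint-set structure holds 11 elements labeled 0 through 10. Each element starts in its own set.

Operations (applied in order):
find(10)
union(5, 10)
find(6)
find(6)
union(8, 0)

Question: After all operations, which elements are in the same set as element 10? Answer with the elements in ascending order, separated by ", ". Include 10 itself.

Answer: 5, 10

Derivation:
Step 1: find(10) -> no change; set of 10 is {10}
Step 2: union(5, 10) -> merged; set of 5 now {5, 10}
Step 3: find(6) -> no change; set of 6 is {6}
Step 4: find(6) -> no change; set of 6 is {6}
Step 5: union(8, 0) -> merged; set of 8 now {0, 8}
Component of 10: {5, 10}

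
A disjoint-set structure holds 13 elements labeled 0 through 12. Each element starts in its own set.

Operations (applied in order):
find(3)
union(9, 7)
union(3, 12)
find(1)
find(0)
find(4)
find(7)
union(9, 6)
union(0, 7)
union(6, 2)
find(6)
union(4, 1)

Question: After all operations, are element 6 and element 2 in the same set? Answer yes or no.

Answer: yes

Derivation:
Step 1: find(3) -> no change; set of 3 is {3}
Step 2: union(9, 7) -> merged; set of 9 now {7, 9}
Step 3: union(3, 12) -> merged; set of 3 now {3, 12}
Step 4: find(1) -> no change; set of 1 is {1}
Step 5: find(0) -> no change; set of 0 is {0}
Step 6: find(4) -> no change; set of 4 is {4}
Step 7: find(7) -> no change; set of 7 is {7, 9}
Step 8: union(9, 6) -> merged; set of 9 now {6, 7, 9}
Step 9: union(0, 7) -> merged; set of 0 now {0, 6, 7, 9}
Step 10: union(6, 2) -> merged; set of 6 now {0, 2, 6, 7, 9}
Step 11: find(6) -> no change; set of 6 is {0, 2, 6, 7, 9}
Step 12: union(4, 1) -> merged; set of 4 now {1, 4}
Set of 6: {0, 2, 6, 7, 9}; 2 is a member.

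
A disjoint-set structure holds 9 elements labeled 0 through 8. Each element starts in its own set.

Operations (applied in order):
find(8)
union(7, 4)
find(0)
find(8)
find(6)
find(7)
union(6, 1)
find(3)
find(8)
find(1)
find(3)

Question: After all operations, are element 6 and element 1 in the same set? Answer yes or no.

Step 1: find(8) -> no change; set of 8 is {8}
Step 2: union(7, 4) -> merged; set of 7 now {4, 7}
Step 3: find(0) -> no change; set of 0 is {0}
Step 4: find(8) -> no change; set of 8 is {8}
Step 5: find(6) -> no change; set of 6 is {6}
Step 6: find(7) -> no change; set of 7 is {4, 7}
Step 7: union(6, 1) -> merged; set of 6 now {1, 6}
Step 8: find(3) -> no change; set of 3 is {3}
Step 9: find(8) -> no change; set of 8 is {8}
Step 10: find(1) -> no change; set of 1 is {1, 6}
Step 11: find(3) -> no change; set of 3 is {3}
Set of 6: {1, 6}; 1 is a member.

Answer: yes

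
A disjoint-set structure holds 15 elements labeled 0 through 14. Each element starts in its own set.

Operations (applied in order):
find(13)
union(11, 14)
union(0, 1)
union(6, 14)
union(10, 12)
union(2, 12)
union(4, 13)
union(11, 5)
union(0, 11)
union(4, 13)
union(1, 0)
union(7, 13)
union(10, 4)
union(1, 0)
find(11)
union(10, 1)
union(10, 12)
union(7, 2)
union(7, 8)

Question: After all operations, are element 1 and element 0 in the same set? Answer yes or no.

Step 1: find(13) -> no change; set of 13 is {13}
Step 2: union(11, 14) -> merged; set of 11 now {11, 14}
Step 3: union(0, 1) -> merged; set of 0 now {0, 1}
Step 4: union(6, 14) -> merged; set of 6 now {6, 11, 14}
Step 5: union(10, 12) -> merged; set of 10 now {10, 12}
Step 6: union(2, 12) -> merged; set of 2 now {2, 10, 12}
Step 7: union(4, 13) -> merged; set of 4 now {4, 13}
Step 8: union(11, 5) -> merged; set of 11 now {5, 6, 11, 14}
Step 9: union(0, 11) -> merged; set of 0 now {0, 1, 5, 6, 11, 14}
Step 10: union(4, 13) -> already same set; set of 4 now {4, 13}
Step 11: union(1, 0) -> already same set; set of 1 now {0, 1, 5, 6, 11, 14}
Step 12: union(7, 13) -> merged; set of 7 now {4, 7, 13}
Step 13: union(10, 4) -> merged; set of 10 now {2, 4, 7, 10, 12, 13}
Step 14: union(1, 0) -> already same set; set of 1 now {0, 1, 5, 6, 11, 14}
Step 15: find(11) -> no change; set of 11 is {0, 1, 5, 6, 11, 14}
Step 16: union(10, 1) -> merged; set of 10 now {0, 1, 2, 4, 5, 6, 7, 10, 11, 12, 13, 14}
Step 17: union(10, 12) -> already same set; set of 10 now {0, 1, 2, 4, 5, 6, 7, 10, 11, 12, 13, 14}
Step 18: union(7, 2) -> already same set; set of 7 now {0, 1, 2, 4, 5, 6, 7, 10, 11, 12, 13, 14}
Step 19: union(7, 8) -> merged; set of 7 now {0, 1, 2, 4, 5, 6, 7, 8, 10, 11, 12, 13, 14}
Set of 1: {0, 1, 2, 4, 5, 6, 7, 8, 10, 11, 12, 13, 14}; 0 is a member.

Answer: yes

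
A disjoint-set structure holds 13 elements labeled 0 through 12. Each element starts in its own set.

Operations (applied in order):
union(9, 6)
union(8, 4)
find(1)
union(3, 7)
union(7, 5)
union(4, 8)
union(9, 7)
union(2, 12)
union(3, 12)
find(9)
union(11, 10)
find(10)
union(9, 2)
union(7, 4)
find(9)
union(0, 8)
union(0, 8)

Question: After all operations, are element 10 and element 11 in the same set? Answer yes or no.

Step 1: union(9, 6) -> merged; set of 9 now {6, 9}
Step 2: union(8, 4) -> merged; set of 8 now {4, 8}
Step 3: find(1) -> no change; set of 1 is {1}
Step 4: union(3, 7) -> merged; set of 3 now {3, 7}
Step 5: union(7, 5) -> merged; set of 7 now {3, 5, 7}
Step 6: union(4, 8) -> already same set; set of 4 now {4, 8}
Step 7: union(9, 7) -> merged; set of 9 now {3, 5, 6, 7, 9}
Step 8: union(2, 12) -> merged; set of 2 now {2, 12}
Step 9: union(3, 12) -> merged; set of 3 now {2, 3, 5, 6, 7, 9, 12}
Step 10: find(9) -> no change; set of 9 is {2, 3, 5, 6, 7, 9, 12}
Step 11: union(11, 10) -> merged; set of 11 now {10, 11}
Step 12: find(10) -> no change; set of 10 is {10, 11}
Step 13: union(9, 2) -> already same set; set of 9 now {2, 3, 5, 6, 7, 9, 12}
Step 14: union(7, 4) -> merged; set of 7 now {2, 3, 4, 5, 6, 7, 8, 9, 12}
Step 15: find(9) -> no change; set of 9 is {2, 3, 4, 5, 6, 7, 8, 9, 12}
Step 16: union(0, 8) -> merged; set of 0 now {0, 2, 3, 4, 5, 6, 7, 8, 9, 12}
Step 17: union(0, 8) -> already same set; set of 0 now {0, 2, 3, 4, 5, 6, 7, 8, 9, 12}
Set of 10: {10, 11}; 11 is a member.

Answer: yes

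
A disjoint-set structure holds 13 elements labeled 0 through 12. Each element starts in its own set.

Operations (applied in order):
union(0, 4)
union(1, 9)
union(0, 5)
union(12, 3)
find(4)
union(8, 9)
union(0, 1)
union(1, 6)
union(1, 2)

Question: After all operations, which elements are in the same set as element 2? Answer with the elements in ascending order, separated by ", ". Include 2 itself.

Answer: 0, 1, 2, 4, 5, 6, 8, 9

Derivation:
Step 1: union(0, 4) -> merged; set of 0 now {0, 4}
Step 2: union(1, 9) -> merged; set of 1 now {1, 9}
Step 3: union(0, 5) -> merged; set of 0 now {0, 4, 5}
Step 4: union(12, 3) -> merged; set of 12 now {3, 12}
Step 5: find(4) -> no change; set of 4 is {0, 4, 5}
Step 6: union(8, 9) -> merged; set of 8 now {1, 8, 9}
Step 7: union(0, 1) -> merged; set of 0 now {0, 1, 4, 5, 8, 9}
Step 8: union(1, 6) -> merged; set of 1 now {0, 1, 4, 5, 6, 8, 9}
Step 9: union(1, 2) -> merged; set of 1 now {0, 1, 2, 4, 5, 6, 8, 9}
Component of 2: {0, 1, 2, 4, 5, 6, 8, 9}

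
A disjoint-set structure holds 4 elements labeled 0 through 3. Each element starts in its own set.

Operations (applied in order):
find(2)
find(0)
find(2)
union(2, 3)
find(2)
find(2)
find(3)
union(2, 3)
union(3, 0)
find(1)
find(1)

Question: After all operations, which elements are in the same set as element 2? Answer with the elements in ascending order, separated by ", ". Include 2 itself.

Answer: 0, 2, 3

Derivation:
Step 1: find(2) -> no change; set of 2 is {2}
Step 2: find(0) -> no change; set of 0 is {0}
Step 3: find(2) -> no change; set of 2 is {2}
Step 4: union(2, 3) -> merged; set of 2 now {2, 3}
Step 5: find(2) -> no change; set of 2 is {2, 3}
Step 6: find(2) -> no change; set of 2 is {2, 3}
Step 7: find(3) -> no change; set of 3 is {2, 3}
Step 8: union(2, 3) -> already same set; set of 2 now {2, 3}
Step 9: union(3, 0) -> merged; set of 3 now {0, 2, 3}
Step 10: find(1) -> no change; set of 1 is {1}
Step 11: find(1) -> no change; set of 1 is {1}
Component of 2: {0, 2, 3}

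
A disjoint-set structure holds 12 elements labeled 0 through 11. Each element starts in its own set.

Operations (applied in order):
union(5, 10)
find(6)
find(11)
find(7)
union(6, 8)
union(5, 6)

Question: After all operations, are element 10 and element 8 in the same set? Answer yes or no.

Answer: yes

Derivation:
Step 1: union(5, 10) -> merged; set of 5 now {5, 10}
Step 2: find(6) -> no change; set of 6 is {6}
Step 3: find(11) -> no change; set of 11 is {11}
Step 4: find(7) -> no change; set of 7 is {7}
Step 5: union(6, 8) -> merged; set of 6 now {6, 8}
Step 6: union(5, 6) -> merged; set of 5 now {5, 6, 8, 10}
Set of 10: {5, 6, 8, 10}; 8 is a member.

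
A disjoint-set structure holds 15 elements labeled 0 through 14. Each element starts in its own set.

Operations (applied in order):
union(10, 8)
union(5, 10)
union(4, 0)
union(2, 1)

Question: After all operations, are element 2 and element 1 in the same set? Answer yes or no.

Answer: yes

Derivation:
Step 1: union(10, 8) -> merged; set of 10 now {8, 10}
Step 2: union(5, 10) -> merged; set of 5 now {5, 8, 10}
Step 3: union(4, 0) -> merged; set of 4 now {0, 4}
Step 4: union(2, 1) -> merged; set of 2 now {1, 2}
Set of 2: {1, 2}; 1 is a member.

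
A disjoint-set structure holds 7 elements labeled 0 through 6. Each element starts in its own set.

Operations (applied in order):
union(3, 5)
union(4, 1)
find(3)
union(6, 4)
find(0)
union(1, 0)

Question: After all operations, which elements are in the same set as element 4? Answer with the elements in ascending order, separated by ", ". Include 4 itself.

Answer: 0, 1, 4, 6

Derivation:
Step 1: union(3, 5) -> merged; set of 3 now {3, 5}
Step 2: union(4, 1) -> merged; set of 4 now {1, 4}
Step 3: find(3) -> no change; set of 3 is {3, 5}
Step 4: union(6, 4) -> merged; set of 6 now {1, 4, 6}
Step 5: find(0) -> no change; set of 0 is {0}
Step 6: union(1, 0) -> merged; set of 1 now {0, 1, 4, 6}
Component of 4: {0, 1, 4, 6}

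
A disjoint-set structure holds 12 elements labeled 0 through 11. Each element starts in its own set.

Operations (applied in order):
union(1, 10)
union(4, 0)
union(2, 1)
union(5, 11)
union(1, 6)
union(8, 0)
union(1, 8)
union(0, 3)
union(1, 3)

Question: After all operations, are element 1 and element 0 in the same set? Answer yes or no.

Answer: yes

Derivation:
Step 1: union(1, 10) -> merged; set of 1 now {1, 10}
Step 2: union(4, 0) -> merged; set of 4 now {0, 4}
Step 3: union(2, 1) -> merged; set of 2 now {1, 2, 10}
Step 4: union(5, 11) -> merged; set of 5 now {5, 11}
Step 5: union(1, 6) -> merged; set of 1 now {1, 2, 6, 10}
Step 6: union(8, 0) -> merged; set of 8 now {0, 4, 8}
Step 7: union(1, 8) -> merged; set of 1 now {0, 1, 2, 4, 6, 8, 10}
Step 8: union(0, 3) -> merged; set of 0 now {0, 1, 2, 3, 4, 6, 8, 10}
Step 9: union(1, 3) -> already same set; set of 1 now {0, 1, 2, 3, 4, 6, 8, 10}
Set of 1: {0, 1, 2, 3, 4, 6, 8, 10}; 0 is a member.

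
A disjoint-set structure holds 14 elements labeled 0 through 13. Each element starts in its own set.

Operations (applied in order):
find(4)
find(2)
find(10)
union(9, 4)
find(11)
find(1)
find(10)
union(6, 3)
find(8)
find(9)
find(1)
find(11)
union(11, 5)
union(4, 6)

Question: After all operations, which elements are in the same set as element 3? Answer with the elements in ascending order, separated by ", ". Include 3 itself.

Step 1: find(4) -> no change; set of 4 is {4}
Step 2: find(2) -> no change; set of 2 is {2}
Step 3: find(10) -> no change; set of 10 is {10}
Step 4: union(9, 4) -> merged; set of 9 now {4, 9}
Step 5: find(11) -> no change; set of 11 is {11}
Step 6: find(1) -> no change; set of 1 is {1}
Step 7: find(10) -> no change; set of 10 is {10}
Step 8: union(6, 3) -> merged; set of 6 now {3, 6}
Step 9: find(8) -> no change; set of 8 is {8}
Step 10: find(9) -> no change; set of 9 is {4, 9}
Step 11: find(1) -> no change; set of 1 is {1}
Step 12: find(11) -> no change; set of 11 is {11}
Step 13: union(11, 5) -> merged; set of 11 now {5, 11}
Step 14: union(4, 6) -> merged; set of 4 now {3, 4, 6, 9}
Component of 3: {3, 4, 6, 9}

Answer: 3, 4, 6, 9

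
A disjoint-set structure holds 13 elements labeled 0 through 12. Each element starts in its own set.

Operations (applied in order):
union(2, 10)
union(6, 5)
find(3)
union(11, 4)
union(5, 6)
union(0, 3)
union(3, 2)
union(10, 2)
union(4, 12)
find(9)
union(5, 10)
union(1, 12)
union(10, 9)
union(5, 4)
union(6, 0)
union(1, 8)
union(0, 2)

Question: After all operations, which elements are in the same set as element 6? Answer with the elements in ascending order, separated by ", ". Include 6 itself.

Step 1: union(2, 10) -> merged; set of 2 now {2, 10}
Step 2: union(6, 5) -> merged; set of 6 now {5, 6}
Step 3: find(3) -> no change; set of 3 is {3}
Step 4: union(11, 4) -> merged; set of 11 now {4, 11}
Step 5: union(5, 6) -> already same set; set of 5 now {5, 6}
Step 6: union(0, 3) -> merged; set of 0 now {0, 3}
Step 7: union(3, 2) -> merged; set of 3 now {0, 2, 3, 10}
Step 8: union(10, 2) -> already same set; set of 10 now {0, 2, 3, 10}
Step 9: union(4, 12) -> merged; set of 4 now {4, 11, 12}
Step 10: find(9) -> no change; set of 9 is {9}
Step 11: union(5, 10) -> merged; set of 5 now {0, 2, 3, 5, 6, 10}
Step 12: union(1, 12) -> merged; set of 1 now {1, 4, 11, 12}
Step 13: union(10, 9) -> merged; set of 10 now {0, 2, 3, 5, 6, 9, 10}
Step 14: union(5, 4) -> merged; set of 5 now {0, 1, 2, 3, 4, 5, 6, 9, 10, 11, 12}
Step 15: union(6, 0) -> already same set; set of 6 now {0, 1, 2, 3, 4, 5, 6, 9, 10, 11, 12}
Step 16: union(1, 8) -> merged; set of 1 now {0, 1, 2, 3, 4, 5, 6, 8, 9, 10, 11, 12}
Step 17: union(0, 2) -> already same set; set of 0 now {0, 1, 2, 3, 4, 5, 6, 8, 9, 10, 11, 12}
Component of 6: {0, 1, 2, 3, 4, 5, 6, 8, 9, 10, 11, 12}

Answer: 0, 1, 2, 3, 4, 5, 6, 8, 9, 10, 11, 12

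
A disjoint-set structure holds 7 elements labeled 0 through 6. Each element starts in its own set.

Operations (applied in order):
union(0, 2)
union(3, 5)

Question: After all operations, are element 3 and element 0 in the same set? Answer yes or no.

Answer: no

Derivation:
Step 1: union(0, 2) -> merged; set of 0 now {0, 2}
Step 2: union(3, 5) -> merged; set of 3 now {3, 5}
Set of 3: {3, 5}; 0 is not a member.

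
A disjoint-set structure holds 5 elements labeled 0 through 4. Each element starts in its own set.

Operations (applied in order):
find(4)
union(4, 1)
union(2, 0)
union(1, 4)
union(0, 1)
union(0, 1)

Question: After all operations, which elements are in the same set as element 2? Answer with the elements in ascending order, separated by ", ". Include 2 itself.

Answer: 0, 1, 2, 4

Derivation:
Step 1: find(4) -> no change; set of 4 is {4}
Step 2: union(4, 1) -> merged; set of 4 now {1, 4}
Step 3: union(2, 0) -> merged; set of 2 now {0, 2}
Step 4: union(1, 4) -> already same set; set of 1 now {1, 4}
Step 5: union(0, 1) -> merged; set of 0 now {0, 1, 2, 4}
Step 6: union(0, 1) -> already same set; set of 0 now {0, 1, 2, 4}
Component of 2: {0, 1, 2, 4}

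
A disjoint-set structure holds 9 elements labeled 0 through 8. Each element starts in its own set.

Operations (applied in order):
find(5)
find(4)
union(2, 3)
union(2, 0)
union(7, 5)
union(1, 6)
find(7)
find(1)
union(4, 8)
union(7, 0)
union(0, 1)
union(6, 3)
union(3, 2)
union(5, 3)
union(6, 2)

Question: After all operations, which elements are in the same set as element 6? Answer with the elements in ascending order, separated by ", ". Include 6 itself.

Answer: 0, 1, 2, 3, 5, 6, 7

Derivation:
Step 1: find(5) -> no change; set of 5 is {5}
Step 2: find(4) -> no change; set of 4 is {4}
Step 3: union(2, 3) -> merged; set of 2 now {2, 3}
Step 4: union(2, 0) -> merged; set of 2 now {0, 2, 3}
Step 5: union(7, 5) -> merged; set of 7 now {5, 7}
Step 6: union(1, 6) -> merged; set of 1 now {1, 6}
Step 7: find(7) -> no change; set of 7 is {5, 7}
Step 8: find(1) -> no change; set of 1 is {1, 6}
Step 9: union(4, 8) -> merged; set of 4 now {4, 8}
Step 10: union(7, 0) -> merged; set of 7 now {0, 2, 3, 5, 7}
Step 11: union(0, 1) -> merged; set of 0 now {0, 1, 2, 3, 5, 6, 7}
Step 12: union(6, 3) -> already same set; set of 6 now {0, 1, 2, 3, 5, 6, 7}
Step 13: union(3, 2) -> already same set; set of 3 now {0, 1, 2, 3, 5, 6, 7}
Step 14: union(5, 3) -> already same set; set of 5 now {0, 1, 2, 3, 5, 6, 7}
Step 15: union(6, 2) -> already same set; set of 6 now {0, 1, 2, 3, 5, 6, 7}
Component of 6: {0, 1, 2, 3, 5, 6, 7}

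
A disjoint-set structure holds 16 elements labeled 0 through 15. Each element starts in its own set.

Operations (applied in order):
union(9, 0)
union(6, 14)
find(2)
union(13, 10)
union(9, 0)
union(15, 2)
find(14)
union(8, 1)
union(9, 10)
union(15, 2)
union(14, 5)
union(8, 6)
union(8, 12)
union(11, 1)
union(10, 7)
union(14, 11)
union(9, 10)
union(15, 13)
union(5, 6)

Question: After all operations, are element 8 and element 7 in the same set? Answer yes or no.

Answer: no

Derivation:
Step 1: union(9, 0) -> merged; set of 9 now {0, 9}
Step 2: union(6, 14) -> merged; set of 6 now {6, 14}
Step 3: find(2) -> no change; set of 2 is {2}
Step 4: union(13, 10) -> merged; set of 13 now {10, 13}
Step 5: union(9, 0) -> already same set; set of 9 now {0, 9}
Step 6: union(15, 2) -> merged; set of 15 now {2, 15}
Step 7: find(14) -> no change; set of 14 is {6, 14}
Step 8: union(8, 1) -> merged; set of 8 now {1, 8}
Step 9: union(9, 10) -> merged; set of 9 now {0, 9, 10, 13}
Step 10: union(15, 2) -> already same set; set of 15 now {2, 15}
Step 11: union(14, 5) -> merged; set of 14 now {5, 6, 14}
Step 12: union(8, 6) -> merged; set of 8 now {1, 5, 6, 8, 14}
Step 13: union(8, 12) -> merged; set of 8 now {1, 5, 6, 8, 12, 14}
Step 14: union(11, 1) -> merged; set of 11 now {1, 5, 6, 8, 11, 12, 14}
Step 15: union(10, 7) -> merged; set of 10 now {0, 7, 9, 10, 13}
Step 16: union(14, 11) -> already same set; set of 14 now {1, 5, 6, 8, 11, 12, 14}
Step 17: union(9, 10) -> already same set; set of 9 now {0, 7, 9, 10, 13}
Step 18: union(15, 13) -> merged; set of 15 now {0, 2, 7, 9, 10, 13, 15}
Step 19: union(5, 6) -> already same set; set of 5 now {1, 5, 6, 8, 11, 12, 14}
Set of 8: {1, 5, 6, 8, 11, 12, 14}; 7 is not a member.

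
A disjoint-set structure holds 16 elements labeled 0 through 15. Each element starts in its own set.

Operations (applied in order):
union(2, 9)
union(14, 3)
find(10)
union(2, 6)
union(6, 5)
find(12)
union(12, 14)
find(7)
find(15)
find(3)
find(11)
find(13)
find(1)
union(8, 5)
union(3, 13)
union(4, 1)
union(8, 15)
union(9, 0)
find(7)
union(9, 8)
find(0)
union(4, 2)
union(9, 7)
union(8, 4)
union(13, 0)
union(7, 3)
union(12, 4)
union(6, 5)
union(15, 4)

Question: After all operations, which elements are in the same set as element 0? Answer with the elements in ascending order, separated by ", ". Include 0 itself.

Answer: 0, 1, 2, 3, 4, 5, 6, 7, 8, 9, 12, 13, 14, 15

Derivation:
Step 1: union(2, 9) -> merged; set of 2 now {2, 9}
Step 2: union(14, 3) -> merged; set of 14 now {3, 14}
Step 3: find(10) -> no change; set of 10 is {10}
Step 4: union(2, 6) -> merged; set of 2 now {2, 6, 9}
Step 5: union(6, 5) -> merged; set of 6 now {2, 5, 6, 9}
Step 6: find(12) -> no change; set of 12 is {12}
Step 7: union(12, 14) -> merged; set of 12 now {3, 12, 14}
Step 8: find(7) -> no change; set of 7 is {7}
Step 9: find(15) -> no change; set of 15 is {15}
Step 10: find(3) -> no change; set of 3 is {3, 12, 14}
Step 11: find(11) -> no change; set of 11 is {11}
Step 12: find(13) -> no change; set of 13 is {13}
Step 13: find(1) -> no change; set of 1 is {1}
Step 14: union(8, 5) -> merged; set of 8 now {2, 5, 6, 8, 9}
Step 15: union(3, 13) -> merged; set of 3 now {3, 12, 13, 14}
Step 16: union(4, 1) -> merged; set of 4 now {1, 4}
Step 17: union(8, 15) -> merged; set of 8 now {2, 5, 6, 8, 9, 15}
Step 18: union(9, 0) -> merged; set of 9 now {0, 2, 5, 6, 8, 9, 15}
Step 19: find(7) -> no change; set of 7 is {7}
Step 20: union(9, 8) -> already same set; set of 9 now {0, 2, 5, 6, 8, 9, 15}
Step 21: find(0) -> no change; set of 0 is {0, 2, 5, 6, 8, 9, 15}
Step 22: union(4, 2) -> merged; set of 4 now {0, 1, 2, 4, 5, 6, 8, 9, 15}
Step 23: union(9, 7) -> merged; set of 9 now {0, 1, 2, 4, 5, 6, 7, 8, 9, 15}
Step 24: union(8, 4) -> already same set; set of 8 now {0, 1, 2, 4, 5, 6, 7, 8, 9, 15}
Step 25: union(13, 0) -> merged; set of 13 now {0, 1, 2, 3, 4, 5, 6, 7, 8, 9, 12, 13, 14, 15}
Step 26: union(7, 3) -> already same set; set of 7 now {0, 1, 2, 3, 4, 5, 6, 7, 8, 9, 12, 13, 14, 15}
Step 27: union(12, 4) -> already same set; set of 12 now {0, 1, 2, 3, 4, 5, 6, 7, 8, 9, 12, 13, 14, 15}
Step 28: union(6, 5) -> already same set; set of 6 now {0, 1, 2, 3, 4, 5, 6, 7, 8, 9, 12, 13, 14, 15}
Step 29: union(15, 4) -> already same set; set of 15 now {0, 1, 2, 3, 4, 5, 6, 7, 8, 9, 12, 13, 14, 15}
Component of 0: {0, 1, 2, 3, 4, 5, 6, 7, 8, 9, 12, 13, 14, 15}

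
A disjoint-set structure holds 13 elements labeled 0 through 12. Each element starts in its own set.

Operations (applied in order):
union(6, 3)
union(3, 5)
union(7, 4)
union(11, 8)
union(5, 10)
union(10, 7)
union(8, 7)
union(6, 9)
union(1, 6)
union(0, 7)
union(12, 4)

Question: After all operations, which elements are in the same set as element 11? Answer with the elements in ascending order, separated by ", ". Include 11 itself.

Answer: 0, 1, 3, 4, 5, 6, 7, 8, 9, 10, 11, 12

Derivation:
Step 1: union(6, 3) -> merged; set of 6 now {3, 6}
Step 2: union(3, 5) -> merged; set of 3 now {3, 5, 6}
Step 3: union(7, 4) -> merged; set of 7 now {4, 7}
Step 4: union(11, 8) -> merged; set of 11 now {8, 11}
Step 5: union(5, 10) -> merged; set of 5 now {3, 5, 6, 10}
Step 6: union(10, 7) -> merged; set of 10 now {3, 4, 5, 6, 7, 10}
Step 7: union(8, 7) -> merged; set of 8 now {3, 4, 5, 6, 7, 8, 10, 11}
Step 8: union(6, 9) -> merged; set of 6 now {3, 4, 5, 6, 7, 8, 9, 10, 11}
Step 9: union(1, 6) -> merged; set of 1 now {1, 3, 4, 5, 6, 7, 8, 9, 10, 11}
Step 10: union(0, 7) -> merged; set of 0 now {0, 1, 3, 4, 5, 6, 7, 8, 9, 10, 11}
Step 11: union(12, 4) -> merged; set of 12 now {0, 1, 3, 4, 5, 6, 7, 8, 9, 10, 11, 12}
Component of 11: {0, 1, 3, 4, 5, 6, 7, 8, 9, 10, 11, 12}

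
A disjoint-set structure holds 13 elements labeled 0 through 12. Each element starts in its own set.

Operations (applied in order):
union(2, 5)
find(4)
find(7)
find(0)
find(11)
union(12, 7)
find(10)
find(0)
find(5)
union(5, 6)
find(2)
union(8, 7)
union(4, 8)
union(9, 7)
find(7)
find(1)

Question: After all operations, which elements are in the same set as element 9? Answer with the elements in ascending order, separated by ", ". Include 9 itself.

Step 1: union(2, 5) -> merged; set of 2 now {2, 5}
Step 2: find(4) -> no change; set of 4 is {4}
Step 3: find(7) -> no change; set of 7 is {7}
Step 4: find(0) -> no change; set of 0 is {0}
Step 5: find(11) -> no change; set of 11 is {11}
Step 6: union(12, 7) -> merged; set of 12 now {7, 12}
Step 7: find(10) -> no change; set of 10 is {10}
Step 8: find(0) -> no change; set of 0 is {0}
Step 9: find(5) -> no change; set of 5 is {2, 5}
Step 10: union(5, 6) -> merged; set of 5 now {2, 5, 6}
Step 11: find(2) -> no change; set of 2 is {2, 5, 6}
Step 12: union(8, 7) -> merged; set of 8 now {7, 8, 12}
Step 13: union(4, 8) -> merged; set of 4 now {4, 7, 8, 12}
Step 14: union(9, 7) -> merged; set of 9 now {4, 7, 8, 9, 12}
Step 15: find(7) -> no change; set of 7 is {4, 7, 8, 9, 12}
Step 16: find(1) -> no change; set of 1 is {1}
Component of 9: {4, 7, 8, 9, 12}

Answer: 4, 7, 8, 9, 12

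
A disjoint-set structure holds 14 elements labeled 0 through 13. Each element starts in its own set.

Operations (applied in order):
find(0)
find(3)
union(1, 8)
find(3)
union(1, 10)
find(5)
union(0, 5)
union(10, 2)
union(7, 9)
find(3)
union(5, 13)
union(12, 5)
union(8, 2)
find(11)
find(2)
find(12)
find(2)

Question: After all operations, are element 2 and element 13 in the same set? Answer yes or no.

Answer: no

Derivation:
Step 1: find(0) -> no change; set of 0 is {0}
Step 2: find(3) -> no change; set of 3 is {3}
Step 3: union(1, 8) -> merged; set of 1 now {1, 8}
Step 4: find(3) -> no change; set of 3 is {3}
Step 5: union(1, 10) -> merged; set of 1 now {1, 8, 10}
Step 6: find(5) -> no change; set of 5 is {5}
Step 7: union(0, 5) -> merged; set of 0 now {0, 5}
Step 8: union(10, 2) -> merged; set of 10 now {1, 2, 8, 10}
Step 9: union(7, 9) -> merged; set of 7 now {7, 9}
Step 10: find(3) -> no change; set of 3 is {3}
Step 11: union(5, 13) -> merged; set of 5 now {0, 5, 13}
Step 12: union(12, 5) -> merged; set of 12 now {0, 5, 12, 13}
Step 13: union(8, 2) -> already same set; set of 8 now {1, 2, 8, 10}
Step 14: find(11) -> no change; set of 11 is {11}
Step 15: find(2) -> no change; set of 2 is {1, 2, 8, 10}
Step 16: find(12) -> no change; set of 12 is {0, 5, 12, 13}
Step 17: find(2) -> no change; set of 2 is {1, 2, 8, 10}
Set of 2: {1, 2, 8, 10}; 13 is not a member.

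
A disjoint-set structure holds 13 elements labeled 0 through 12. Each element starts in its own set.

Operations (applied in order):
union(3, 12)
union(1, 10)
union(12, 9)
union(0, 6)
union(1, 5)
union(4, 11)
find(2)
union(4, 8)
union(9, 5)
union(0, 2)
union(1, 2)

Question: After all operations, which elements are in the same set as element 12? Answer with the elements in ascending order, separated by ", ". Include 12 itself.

Step 1: union(3, 12) -> merged; set of 3 now {3, 12}
Step 2: union(1, 10) -> merged; set of 1 now {1, 10}
Step 3: union(12, 9) -> merged; set of 12 now {3, 9, 12}
Step 4: union(0, 6) -> merged; set of 0 now {0, 6}
Step 5: union(1, 5) -> merged; set of 1 now {1, 5, 10}
Step 6: union(4, 11) -> merged; set of 4 now {4, 11}
Step 7: find(2) -> no change; set of 2 is {2}
Step 8: union(4, 8) -> merged; set of 4 now {4, 8, 11}
Step 9: union(9, 5) -> merged; set of 9 now {1, 3, 5, 9, 10, 12}
Step 10: union(0, 2) -> merged; set of 0 now {0, 2, 6}
Step 11: union(1, 2) -> merged; set of 1 now {0, 1, 2, 3, 5, 6, 9, 10, 12}
Component of 12: {0, 1, 2, 3, 5, 6, 9, 10, 12}

Answer: 0, 1, 2, 3, 5, 6, 9, 10, 12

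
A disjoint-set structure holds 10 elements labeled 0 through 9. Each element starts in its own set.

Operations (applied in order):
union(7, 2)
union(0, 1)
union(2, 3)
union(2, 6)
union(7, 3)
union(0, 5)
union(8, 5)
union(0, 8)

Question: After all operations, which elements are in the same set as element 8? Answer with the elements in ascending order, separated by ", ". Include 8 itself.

Answer: 0, 1, 5, 8

Derivation:
Step 1: union(7, 2) -> merged; set of 7 now {2, 7}
Step 2: union(0, 1) -> merged; set of 0 now {0, 1}
Step 3: union(2, 3) -> merged; set of 2 now {2, 3, 7}
Step 4: union(2, 6) -> merged; set of 2 now {2, 3, 6, 7}
Step 5: union(7, 3) -> already same set; set of 7 now {2, 3, 6, 7}
Step 6: union(0, 5) -> merged; set of 0 now {0, 1, 5}
Step 7: union(8, 5) -> merged; set of 8 now {0, 1, 5, 8}
Step 8: union(0, 8) -> already same set; set of 0 now {0, 1, 5, 8}
Component of 8: {0, 1, 5, 8}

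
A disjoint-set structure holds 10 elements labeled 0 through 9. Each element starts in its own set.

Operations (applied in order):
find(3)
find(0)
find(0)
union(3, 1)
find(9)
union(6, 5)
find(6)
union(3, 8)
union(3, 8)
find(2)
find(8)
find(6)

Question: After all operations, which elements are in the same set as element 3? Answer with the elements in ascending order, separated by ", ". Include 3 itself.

Answer: 1, 3, 8

Derivation:
Step 1: find(3) -> no change; set of 3 is {3}
Step 2: find(0) -> no change; set of 0 is {0}
Step 3: find(0) -> no change; set of 0 is {0}
Step 4: union(3, 1) -> merged; set of 3 now {1, 3}
Step 5: find(9) -> no change; set of 9 is {9}
Step 6: union(6, 5) -> merged; set of 6 now {5, 6}
Step 7: find(6) -> no change; set of 6 is {5, 6}
Step 8: union(3, 8) -> merged; set of 3 now {1, 3, 8}
Step 9: union(3, 8) -> already same set; set of 3 now {1, 3, 8}
Step 10: find(2) -> no change; set of 2 is {2}
Step 11: find(8) -> no change; set of 8 is {1, 3, 8}
Step 12: find(6) -> no change; set of 6 is {5, 6}
Component of 3: {1, 3, 8}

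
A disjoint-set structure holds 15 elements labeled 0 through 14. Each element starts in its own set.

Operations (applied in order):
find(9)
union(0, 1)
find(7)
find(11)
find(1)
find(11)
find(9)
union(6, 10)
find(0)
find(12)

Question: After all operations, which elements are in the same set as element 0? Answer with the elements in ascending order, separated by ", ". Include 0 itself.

Answer: 0, 1

Derivation:
Step 1: find(9) -> no change; set of 9 is {9}
Step 2: union(0, 1) -> merged; set of 0 now {0, 1}
Step 3: find(7) -> no change; set of 7 is {7}
Step 4: find(11) -> no change; set of 11 is {11}
Step 5: find(1) -> no change; set of 1 is {0, 1}
Step 6: find(11) -> no change; set of 11 is {11}
Step 7: find(9) -> no change; set of 9 is {9}
Step 8: union(6, 10) -> merged; set of 6 now {6, 10}
Step 9: find(0) -> no change; set of 0 is {0, 1}
Step 10: find(12) -> no change; set of 12 is {12}
Component of 0: {0, 1}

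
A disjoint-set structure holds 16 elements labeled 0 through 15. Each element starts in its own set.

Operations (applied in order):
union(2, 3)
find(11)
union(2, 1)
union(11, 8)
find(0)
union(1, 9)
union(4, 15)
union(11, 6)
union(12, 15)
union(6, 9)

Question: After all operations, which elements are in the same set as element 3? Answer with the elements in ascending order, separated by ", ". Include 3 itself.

Answer: 1, 2, 3, 6, 8, 9, 11

Derivation:
Step 1: union(2, 3) -> merged; set of 2 now {2, 3}
Step 2: find(11) -> no change; set of 11 is {11}
Step 3: union(2, 1) -> merged; set of 2 now {1, 2, 3}
Step 4: union(11, 8) -> merged; set of 11 now {8, 11}
Step 5: find(0) -> no change; set of 0 is {0}
Step 6: union(1, 9) -> merged; set of 1 now {1, 2, 3, 9}
Step 7: union(4, 15) -> merged; set of 4 now {4, 15}
Step 8: union(11, 6) -> merged; set of 11 now {6, 8, 11}
Step 9: union(12, 15) -> merged; set of 12 now {4, 12, 15}
Step 10: union(6, 9) -> merged; set of 6 now {1, 2, 3, 6, 8, 9, 11}
Component of 3: {1, 2, 3, 6, 8, 9, 11}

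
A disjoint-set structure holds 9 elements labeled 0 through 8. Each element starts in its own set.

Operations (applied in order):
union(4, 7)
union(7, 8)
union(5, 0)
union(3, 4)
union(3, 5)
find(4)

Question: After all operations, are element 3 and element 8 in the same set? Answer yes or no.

Answer: yes

Derivation:
Step 1: union(4, 7) -> merged; set of 4 now {4, 7}
Step 2: union(7, 8) -> merged; set of 7 now {4, 7, 8}
Step 3: union(5, 0) -> merged; set of 5 now {0, 5}
Step 4: union(3, 4) -> merged; set of 3 now {3, 4, 7, 8}
Step 5: union(3, 5) -> merged; set of 3 now {0, 3, 4, 5, 7, 8}
Step 6: find(4) -> no change; set of 4 is {0, 3, 4, 5, 7, 8}
Set of 3: {0, 3, 4, 5, 7, 8}; 8 is a member.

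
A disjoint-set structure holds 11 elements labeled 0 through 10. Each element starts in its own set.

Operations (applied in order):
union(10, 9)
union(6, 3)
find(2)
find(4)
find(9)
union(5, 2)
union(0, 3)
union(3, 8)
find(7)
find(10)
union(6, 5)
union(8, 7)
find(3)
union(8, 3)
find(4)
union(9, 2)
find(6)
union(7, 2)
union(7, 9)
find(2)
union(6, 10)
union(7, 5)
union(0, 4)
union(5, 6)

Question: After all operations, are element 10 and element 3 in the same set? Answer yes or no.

Step 1: union(10, 9) -> merged; set of 10 now {9, 10}
Step 2: union(6, 3) -> merged; set of 6 now {3, 6}
Step 3: find(2) -> no change; set of 2 is {2}
Step 4: find(4) -> no change; set of 4 is {4}
Step 5: find(9) -> no change; set of 9 is {9, 10}
Step 6: union(5, 2) -> merged; set of 5 now {2, 5}
Step 7: union(0, 3) -> merged; set of 0 now {0, 3, 6}
Step 8: union(3, 8) -> merged; set of 3 now {0, 3, 6, 8}
Step 9: find(7) -> no change; set of 7 is {7}
Step 10: find(10) -> no change; set of 10 is {9, 10}
Step 11: union(6, 5) -> merged; set of 6 now {0, 2, 3, 5, 6, 8}
Step 12: union(8, 7) -> merged; set of 8 now {0, 2, 3, 5, 6, 7, 8}
Step 13: find(3) -> no change; set of 3 is {0, 2, 3, 5, 6, 7, 8}
Step 14: union(8, 3) -> already same set; set of 8 now {0, 2, 3, 5, 6, 7, 8}
Step 15: find(4) -> no change; set of 4 is {4}
Step 16: union(9, 2) -> merged; set of 9 now {0, 2, 3, 5, 6, 7, 8, 9, 10}
Step 17: find(6) -> no change; set of 6 is {0, 2, 3, 5, 6, 7, 8, 9, 10}
Step 18: union(7, 2) -> already same set; set of 7 now {0, 2, 3, 5, 6, 7, 8, 9, 10}
Step 19: union(7, 9) -> already same set; set of 7 now {0, 2, 3, 5, 6, 7, 8, 9, 10}
Step 20: find(2) -> no change; set of 2 is {0, 2, 3, 5, 6, 7, 8, 9, 10}
Step 21: union(6, 10) -> already same set; set of 6 now {0, 2, 3, 5, 6, 7, 8, 9, 10}
Step 22: union(7, 5) -> already same set; set of 7 now {0, 2, 3, 5, 6, 7, 8, 9, 10}
Step 23: union(0, 4) -> merged; set of 0 now {0, 2, 3, 4, 5, 6, 7, 8, 9, 10}
Step 24: union(5, 6) -> already same set; set of 5 now {0, 2, 3, 4, 5, 6, 7, 8, 9, 10}
Set of 10: {0, 2, 3, 4, 5, 6, 7, 8, 9, 10}; 3 is a member.

Answer: yes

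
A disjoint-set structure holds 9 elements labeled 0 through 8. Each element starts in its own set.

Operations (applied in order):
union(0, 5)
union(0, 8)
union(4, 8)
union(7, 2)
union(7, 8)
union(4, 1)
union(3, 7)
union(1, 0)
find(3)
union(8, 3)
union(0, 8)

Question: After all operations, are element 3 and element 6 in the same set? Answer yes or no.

Answer: no

Derivation:
Step 1: union(0, 5) -> merged; set of 0 now {0, 5}
Step 2: union(0, 8) -> merged; set of 0 now {0, 5, 8}
Step 3: union(4, 8) -> merged; set of 4 now {0, 4, 5, 8}
Step 4: union(7, 2) -> merged; set of 7 now {2, 7}
Step 5: union(7, 8) -> merged; set of 7 now {0, 2, 4, 5, 7, 8}
Step 6: union(4, 1) -> merged; set of 4 now {0, 1, 2, 4, 5, 7, 8}
Step 7: union(3, 7) -> merged; set of 3 now {0, 1, 2, 3, 4, 5, 7, 8}
Step 8: union(1, 0) -> already same set; set of 1 now {0, 1, 2, 3, 4, 5, 7, 8}
Step 9: find(3) -> no change; set of 3 is {0, 1, 2, 3, 4, 5, 7, 8}
Step 10: union(8, 3) -> already same set; set of 8 now {0, 1, 2, 3, 4, 5, 7, 8}
Step 11: union(0, 8) -> already same set; set of 0 now {0, 1, 2, 3, 4, 5, 7, 8}
Set of 3: {0, 1, 2, 3, 4, 5, 7, 8}; 6 is not a member.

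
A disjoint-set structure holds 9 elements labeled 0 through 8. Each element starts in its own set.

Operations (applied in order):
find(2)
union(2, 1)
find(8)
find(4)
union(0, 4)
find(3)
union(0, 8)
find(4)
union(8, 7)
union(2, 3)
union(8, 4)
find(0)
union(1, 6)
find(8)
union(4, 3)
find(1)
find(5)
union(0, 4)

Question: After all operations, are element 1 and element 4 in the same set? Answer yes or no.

Step 1: find(2) -> no change; set of 2 is {2}
Step 2: union(2, 1) -> merged; set of 2 now {1, 2}
Step 3: find(8) -> no change; set of 8 is {8}
Step 4: find(4) -> no change; set of 4 is {4}
Step 5: union(0, 4) -> merged; set of 0 now {0, 4}
Step 6: find(3) -> no change; set of 3 is {3}
Step 7: union(0, 8) -> merged; set of 0 now {0, 4, 8}
Step 8: find(4) -> no change; set of 4 is {0, 4, 8}
Step 9: union(8, 7) -> merged; set of 8 now {0, 4, 7, 8}
Step 10: union(2, 3) -> merged; set of 2 now {1, 2, 3}
Step 11: union(8, 4) -> already same set; set of 8 now {0, 4, 7, 8}
Step 12: find(0) -> no change; set of 0 is {0, 4, 7, 8}
Step 13: union(1, 6) -> merged; set of 1 now {1, 2, 3, 6}
Step 14: find(8) -> no change; set of 8 is {0, 4, 7, 8}
Step 15: union(4, 3) -> merged; set of 4 now {0, 1, 2, 3, 4, 6, 7, 8}
Step 16: find(1) -> no change; set of 1 is {0, 1, 2, 3, 4, 6, 7, 8}
Step 17: find(5) -> no change; set of 5 is {5}
Step 18: union(0, 4) -> already same set; set of 0 now {0, 1, 2, 3, 4, 6, 7, 8}
Set of 1: {0, 1, 2, 3, 4, 6, 7, 8}; 4 is a member.

Answer: yes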